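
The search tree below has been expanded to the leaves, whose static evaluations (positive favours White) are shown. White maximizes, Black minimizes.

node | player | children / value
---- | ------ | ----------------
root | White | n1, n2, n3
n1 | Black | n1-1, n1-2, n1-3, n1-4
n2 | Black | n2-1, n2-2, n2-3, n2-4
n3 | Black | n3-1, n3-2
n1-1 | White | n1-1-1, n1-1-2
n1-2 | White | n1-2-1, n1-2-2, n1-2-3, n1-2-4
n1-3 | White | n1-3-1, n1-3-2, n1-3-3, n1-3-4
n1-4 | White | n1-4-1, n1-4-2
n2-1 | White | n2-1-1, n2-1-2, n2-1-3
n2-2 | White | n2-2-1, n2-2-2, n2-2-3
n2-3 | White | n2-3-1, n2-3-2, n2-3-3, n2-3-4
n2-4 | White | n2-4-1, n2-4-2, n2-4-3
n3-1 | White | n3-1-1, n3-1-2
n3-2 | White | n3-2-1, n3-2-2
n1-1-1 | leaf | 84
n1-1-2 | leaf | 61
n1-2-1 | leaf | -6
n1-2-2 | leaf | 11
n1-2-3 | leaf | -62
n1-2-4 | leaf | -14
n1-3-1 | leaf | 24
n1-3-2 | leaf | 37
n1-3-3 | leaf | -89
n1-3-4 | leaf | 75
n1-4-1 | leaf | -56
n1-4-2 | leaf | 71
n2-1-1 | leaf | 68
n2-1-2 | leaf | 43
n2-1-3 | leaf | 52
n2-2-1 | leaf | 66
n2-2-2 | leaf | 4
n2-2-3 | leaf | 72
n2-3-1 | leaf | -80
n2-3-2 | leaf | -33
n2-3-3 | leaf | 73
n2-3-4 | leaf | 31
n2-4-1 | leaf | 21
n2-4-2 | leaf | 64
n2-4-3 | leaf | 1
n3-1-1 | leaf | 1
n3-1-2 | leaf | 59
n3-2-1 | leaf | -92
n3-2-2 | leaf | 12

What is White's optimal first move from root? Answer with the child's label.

n2

n1-1 (White): max(84, 61) = 84
n1-2 (White): max(-6, 11, -62, -14) = 11
n1-3 (White): max(24, 37, -89, 75) = 75
n1-4 (White): max(-56, 71) = 71
n1 (Black): min(84, 11, 75, 71) = 11
n2-1 (White): max(68, 43, 52) = 68
n2-2 (White): max(66, 4, 72) = 72
n2-3 (White): max(-80, -33, 73, 31) = 73
n2-4 (White): max(21, 64, 1) = 64
n2 (Black): min(68, 72, 73, 64) = 64
n3-1 (White): max(1, 59) = 59
n3-2 (White): max(-92, 12) = 12
n3 (Black): min(59, 12) = 12
root (White): max(11, 64, 12) = 64
White at root wants the highest of {n1=11, n2=64, n3=12}, so chooses n2.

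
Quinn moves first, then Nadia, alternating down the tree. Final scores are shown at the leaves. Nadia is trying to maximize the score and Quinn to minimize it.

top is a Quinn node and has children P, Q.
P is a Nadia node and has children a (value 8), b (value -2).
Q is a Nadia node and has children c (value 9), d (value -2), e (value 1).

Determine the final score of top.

P (Nadia): max(8, -2) = 8
Q (Nadia): max(9, -2, 1) = 9
top (Quinn): min(8, 9) = 8

8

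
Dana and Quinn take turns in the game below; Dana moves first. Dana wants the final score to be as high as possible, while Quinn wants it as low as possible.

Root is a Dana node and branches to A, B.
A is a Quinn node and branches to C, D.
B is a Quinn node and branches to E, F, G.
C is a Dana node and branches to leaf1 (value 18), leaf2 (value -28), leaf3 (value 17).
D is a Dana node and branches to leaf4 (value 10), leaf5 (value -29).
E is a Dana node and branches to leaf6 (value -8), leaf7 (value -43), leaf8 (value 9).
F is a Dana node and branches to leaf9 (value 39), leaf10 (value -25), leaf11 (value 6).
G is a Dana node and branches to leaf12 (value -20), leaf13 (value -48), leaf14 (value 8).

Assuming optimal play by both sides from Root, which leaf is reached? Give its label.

C (Dana): max(18, -28, 17) = 18
D (Dana): max(10, -29) = 10
A (Quinn): min(18, 10) = 10
E (Dana): max(-8, -43, 9) = 9
F (Dana): max(39, -25, 6) = 39
G (Dana): max(-20, -48, 8) = 8
B (Quinn): min(9, 39, 8) = 8
Root (Dana): max(10, 8) = 10
At Root, Dana picks A (highest: 10).
At A, Quinn picks D (lowest: 10).
At D, Dana picks leaf4 (highest: 10).
Terminal value 10.

leaf4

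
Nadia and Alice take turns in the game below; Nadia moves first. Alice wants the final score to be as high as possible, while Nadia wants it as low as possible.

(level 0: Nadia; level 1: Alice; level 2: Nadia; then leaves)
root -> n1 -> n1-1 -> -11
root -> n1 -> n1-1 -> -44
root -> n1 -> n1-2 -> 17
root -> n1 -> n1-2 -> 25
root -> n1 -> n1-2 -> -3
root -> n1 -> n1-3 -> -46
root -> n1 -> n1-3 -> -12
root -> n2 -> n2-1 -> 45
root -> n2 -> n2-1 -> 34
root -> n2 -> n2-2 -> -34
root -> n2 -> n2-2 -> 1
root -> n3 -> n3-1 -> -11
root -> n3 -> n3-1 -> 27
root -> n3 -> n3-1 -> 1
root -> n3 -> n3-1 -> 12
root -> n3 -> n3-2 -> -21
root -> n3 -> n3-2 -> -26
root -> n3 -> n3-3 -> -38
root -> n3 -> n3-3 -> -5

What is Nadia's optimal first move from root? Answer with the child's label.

n3

n1-1 (Nadia): min(-11, -44) = -44
n1-2 (Nadia): min(17, 25, -3) = -3
n1-3 (Nadia): min(-46, -12) = -46
n1 (Alice): max(-44, -3, -46) = -3
n2-1 (Nadia): min(45, 34) = 34
n2-2 (Nadia): min(-34, 1) = -34
n2 (Alice): max(34, -34) = 34
n3-1 (Nadia): min(-11, 27, 1, 12) = -11
n3-2 (Nadia): min(-21, -26) = -26
n3-3 (Nadia): min(-38, -5) = -38
n3 (Alice): max(-11, -26, -38) = -11
root (Nadia): min(-3, 34, -11) = -11
Nadia at root wants the lowest of {n1=-3, n2=34, n3=-11}, so chooses n3.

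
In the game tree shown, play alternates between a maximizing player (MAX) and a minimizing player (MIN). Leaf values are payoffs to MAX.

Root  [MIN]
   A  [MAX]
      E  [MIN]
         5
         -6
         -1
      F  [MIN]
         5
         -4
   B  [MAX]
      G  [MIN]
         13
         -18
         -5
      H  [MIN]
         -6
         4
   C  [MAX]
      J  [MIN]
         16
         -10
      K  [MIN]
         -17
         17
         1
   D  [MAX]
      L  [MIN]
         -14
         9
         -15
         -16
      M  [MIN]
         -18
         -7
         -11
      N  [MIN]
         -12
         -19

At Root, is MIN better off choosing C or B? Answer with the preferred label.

C

J (MIN): min(16, -10) = -10
K (MIN): min(-17, 17, 1) = -17
C (MAX): max(-10, -17) = -10
G (MIN): min(13, -18, -5) = -18
H (MIN): min(-6, 4) = -6
B (MAX): max(-18, -6) = -6
MIN prefers the lower value; C=-10, B=-6. C is better since -10 < -6.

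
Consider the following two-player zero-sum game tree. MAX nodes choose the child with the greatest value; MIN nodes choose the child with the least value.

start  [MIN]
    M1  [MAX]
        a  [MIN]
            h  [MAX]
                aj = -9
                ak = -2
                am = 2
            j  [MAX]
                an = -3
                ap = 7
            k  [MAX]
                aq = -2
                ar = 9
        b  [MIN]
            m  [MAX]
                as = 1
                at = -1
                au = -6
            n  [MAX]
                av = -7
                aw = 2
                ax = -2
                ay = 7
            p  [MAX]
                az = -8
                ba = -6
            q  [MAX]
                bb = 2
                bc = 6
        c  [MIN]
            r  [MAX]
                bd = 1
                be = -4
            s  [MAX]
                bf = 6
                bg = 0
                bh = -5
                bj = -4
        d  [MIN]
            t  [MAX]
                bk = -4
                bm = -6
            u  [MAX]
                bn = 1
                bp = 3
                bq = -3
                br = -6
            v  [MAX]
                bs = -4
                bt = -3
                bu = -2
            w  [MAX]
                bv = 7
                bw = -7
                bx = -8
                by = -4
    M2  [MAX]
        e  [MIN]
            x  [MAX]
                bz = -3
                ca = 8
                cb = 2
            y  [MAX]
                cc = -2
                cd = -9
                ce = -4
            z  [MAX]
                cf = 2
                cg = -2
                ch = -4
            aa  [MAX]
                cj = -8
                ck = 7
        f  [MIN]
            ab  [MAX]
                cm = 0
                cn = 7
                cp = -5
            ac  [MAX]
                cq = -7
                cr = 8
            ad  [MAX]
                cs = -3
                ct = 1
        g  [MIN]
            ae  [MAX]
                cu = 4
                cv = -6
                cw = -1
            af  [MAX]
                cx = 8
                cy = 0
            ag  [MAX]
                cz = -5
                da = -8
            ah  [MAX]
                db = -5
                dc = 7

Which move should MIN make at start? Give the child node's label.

h (MAX): max(-9, -2, 2) = 2
j (MAX): max(-3, 7) = 7
k (MAX): max(-2, 9) = 9
a (MIN): min(2, 7, 9) = 2
m (MAX): max(1, -1, -6) = 1
n (MAX): max(-7, 2, -2, 7) = 7
p (MAX): max(-8, -6) = -6
q (MAX): max(2, 6) = 6
b (MIN): min(1, 7, -6, 6) = -6
r (MAX): max(1, -4) = 1
s (MAX): max(6, 0, -5, -4) = 6
c (MIN): min(1, 6) = 1
t (MAX): max(-4, -6) = -4
u (MAX): max(1, 3, -3, -6) = 3
v (MAX): max(-4, -3, -2) = -2
w (MAX): max(7, -7, -8, -4) = 7
d (MIN): min(-4, 3, -2, 7) = -4
M1 (MAX): max(2, -6, 1, -4) = 2
x (MAX): max(-3, 8, 2) = 8
y (MAX): max(-2, -9, -4) = -2
z (MAX): max(2, -2, -4) = 2
aa (MAX): max(-8, 7) = 7
e (MIN): min(8, -2, 2, 7) = -2
ab (MAX): max(0, 7, -5) = 7
ac (MAX): max(-7, 8) = 8
ad (MAX): max(-3, 1) = 1
f (MIN): min(7, 8, 1) = 1
ae (MAX): max(4, -6, -1) = 4
af (MAX): max(8, 0) = 8
ag (MAX): max(-5, -8) = -5
ah (MAX): max(-5, 7) = 7
g (MIN): min(4, 8, -5, 7) = -5
M2 (MAX): max(-2, 1, -5) = 1
start (MIN): min(2, 1) = 1
MIN at start wants the lowest of {M1=2, M2=1}, so chooses M2.

M2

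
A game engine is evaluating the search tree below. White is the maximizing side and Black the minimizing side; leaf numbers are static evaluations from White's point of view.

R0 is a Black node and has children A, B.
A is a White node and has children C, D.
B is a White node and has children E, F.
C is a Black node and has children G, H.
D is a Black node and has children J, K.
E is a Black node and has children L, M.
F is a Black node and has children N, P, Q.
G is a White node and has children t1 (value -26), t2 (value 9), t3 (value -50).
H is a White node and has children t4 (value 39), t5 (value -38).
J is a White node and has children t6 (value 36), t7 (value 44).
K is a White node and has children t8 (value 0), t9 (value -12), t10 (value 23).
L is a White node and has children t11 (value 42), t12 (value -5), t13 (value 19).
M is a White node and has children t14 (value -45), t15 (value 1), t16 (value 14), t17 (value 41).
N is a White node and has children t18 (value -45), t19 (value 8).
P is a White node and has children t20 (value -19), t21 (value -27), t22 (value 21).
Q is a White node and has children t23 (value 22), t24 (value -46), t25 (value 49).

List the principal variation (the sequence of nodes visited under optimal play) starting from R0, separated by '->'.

G (White): max(-26, 9, -50) = 9
H (White): max(39, -38) = 39
C (Black): min(9, 39) = 9
J (White): max(36, 44) = 44
K (White): max(0, -12, 23) = 23
D (Black): min(44, 23) = 23
A (White): max(9, 23) = 23
L (White): max(42, -5, 19) = 42
M (White): max(-45, 1, 14, 41) = 41
E (Black): min(42, 41) = 41
N (White): max(-45, 8) = 8
P (White): max(-19, -27, 21) = 21
Q (White): max(22, -46, 49) = 49
F (Black): min(8, 21, 49) = 8
B (White): max(41, 8) = 41
R0 (Black): min(23, 41) = 23
At R0, Black picks A (lowest: 23).
At A, White picks D (highest: 23).
At D, Black picks K (lowest: 23).
At K, White picks t10 (highest: 23).
Terminal value 23.

R0 -> A -> D -> K -> t10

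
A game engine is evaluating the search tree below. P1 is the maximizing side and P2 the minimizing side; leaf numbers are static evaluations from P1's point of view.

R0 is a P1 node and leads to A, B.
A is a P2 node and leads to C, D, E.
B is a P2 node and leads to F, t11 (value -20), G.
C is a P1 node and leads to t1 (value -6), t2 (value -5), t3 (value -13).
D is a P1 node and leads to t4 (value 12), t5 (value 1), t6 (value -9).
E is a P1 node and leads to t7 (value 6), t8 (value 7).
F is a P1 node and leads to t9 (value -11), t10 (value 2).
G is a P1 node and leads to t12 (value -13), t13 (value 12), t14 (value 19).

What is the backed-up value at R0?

C (P1): max(-6, -5, -13) = -5
D (P1): max(12, 1, -9) = 12
E (P1): max(6, 7) = 7
A (P2): min(-5, 12, 7) = -5
F (P1): max(-11, 2) = 2
G (P1): max(-13, 12, 19) = 19
B (P2): min(2, -20, 19) = -20
R0 (P1): max(-5, -20) = -5

-5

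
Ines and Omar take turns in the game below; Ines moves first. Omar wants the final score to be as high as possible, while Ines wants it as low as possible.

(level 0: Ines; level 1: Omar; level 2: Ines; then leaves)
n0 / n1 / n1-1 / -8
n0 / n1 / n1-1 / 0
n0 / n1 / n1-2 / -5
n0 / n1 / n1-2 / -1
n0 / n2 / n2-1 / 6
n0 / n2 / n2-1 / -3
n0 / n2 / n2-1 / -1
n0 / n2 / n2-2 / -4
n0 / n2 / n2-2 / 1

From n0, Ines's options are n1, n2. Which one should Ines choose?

n1

n1-1 (Ines): min(-8, 0) = -8
n1-2 (Ines): min(-5, -1) = -5
n1 (Omar): max(-8, -5) = -5
n2-1 (Ines): min(6, -3, -1) = -3
n2-2 (Ines): min(-4, 1) = -4
n2 (Omar): max(-3, -4) = -3
n0 (Ines): min(-5, -3) = -5
Ines at n0 wants the lowest of {n1=-5, n2=-3}, so chooses n1.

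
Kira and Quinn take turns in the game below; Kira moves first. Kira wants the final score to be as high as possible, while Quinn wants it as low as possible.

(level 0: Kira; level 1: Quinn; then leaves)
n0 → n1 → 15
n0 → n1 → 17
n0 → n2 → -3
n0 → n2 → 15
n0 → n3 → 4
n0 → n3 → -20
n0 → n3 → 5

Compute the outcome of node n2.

n2 (Quinn): min(-3, 15) = -3

-3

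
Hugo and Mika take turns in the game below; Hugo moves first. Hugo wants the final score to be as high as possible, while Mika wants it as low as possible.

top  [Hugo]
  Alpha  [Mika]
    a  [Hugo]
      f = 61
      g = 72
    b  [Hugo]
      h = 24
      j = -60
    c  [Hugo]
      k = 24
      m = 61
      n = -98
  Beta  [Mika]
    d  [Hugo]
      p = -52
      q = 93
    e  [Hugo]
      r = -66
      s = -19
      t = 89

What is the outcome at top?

89

a (Hugo): max(61, 72) = 72
b (Hugo): max(24, -60) = 24
c (Hugo): max(24, 61, -98) = 61
Alpha (Mika): min(72, 24, 61) = 24
d (Hugo): max(-52, 93) = 93
e (Hugo): max(-66, -19, 89) = 89
Beta (Mika): min(93, 89) = 89
top (Hugo): max(24, 89) = 89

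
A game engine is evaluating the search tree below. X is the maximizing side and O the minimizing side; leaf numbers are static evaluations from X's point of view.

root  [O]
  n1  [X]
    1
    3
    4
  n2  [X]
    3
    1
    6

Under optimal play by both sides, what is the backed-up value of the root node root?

n1 (X): max(1, 3, 4) = 4
n2 (X): max(3, 1, 6) = 6
root (O): min(4, 6) = 4

4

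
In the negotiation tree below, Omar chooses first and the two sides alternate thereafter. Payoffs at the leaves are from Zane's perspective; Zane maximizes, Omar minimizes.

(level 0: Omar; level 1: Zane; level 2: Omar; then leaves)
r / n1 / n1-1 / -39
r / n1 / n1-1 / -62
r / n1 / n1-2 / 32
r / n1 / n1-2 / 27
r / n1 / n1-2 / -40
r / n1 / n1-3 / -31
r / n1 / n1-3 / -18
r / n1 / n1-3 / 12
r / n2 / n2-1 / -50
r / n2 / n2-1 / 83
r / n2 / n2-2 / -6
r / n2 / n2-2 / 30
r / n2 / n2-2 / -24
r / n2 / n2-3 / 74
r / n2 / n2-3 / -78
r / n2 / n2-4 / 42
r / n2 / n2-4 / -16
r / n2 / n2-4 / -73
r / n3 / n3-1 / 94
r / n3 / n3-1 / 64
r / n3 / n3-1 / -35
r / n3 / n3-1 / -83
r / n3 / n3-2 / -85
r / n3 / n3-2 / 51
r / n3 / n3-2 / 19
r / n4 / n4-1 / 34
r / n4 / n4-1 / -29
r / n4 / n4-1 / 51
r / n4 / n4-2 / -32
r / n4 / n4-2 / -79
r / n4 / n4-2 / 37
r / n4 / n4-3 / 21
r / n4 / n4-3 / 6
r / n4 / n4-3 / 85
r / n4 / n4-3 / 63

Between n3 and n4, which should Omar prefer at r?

n3

n3-1 (Omar): min(94, 64, -35, -83) = -83
n3-2 (Omar): min(-85, 51, 19) = -85
n3 (Zane): max(-83, -85) = -83
n4-1 (Omar): min(34, -29, 51) = -29
n4-2 (Omar): min(-32, -79, 37) = -79
n4-3 (Omar): min(21, 6, 85, 63) = 6
n4 (Zane): max(-29, -79, 6) = 6
Omar prefers the lower value; n3=-83, n4=6. n3 is better since -83 < 6.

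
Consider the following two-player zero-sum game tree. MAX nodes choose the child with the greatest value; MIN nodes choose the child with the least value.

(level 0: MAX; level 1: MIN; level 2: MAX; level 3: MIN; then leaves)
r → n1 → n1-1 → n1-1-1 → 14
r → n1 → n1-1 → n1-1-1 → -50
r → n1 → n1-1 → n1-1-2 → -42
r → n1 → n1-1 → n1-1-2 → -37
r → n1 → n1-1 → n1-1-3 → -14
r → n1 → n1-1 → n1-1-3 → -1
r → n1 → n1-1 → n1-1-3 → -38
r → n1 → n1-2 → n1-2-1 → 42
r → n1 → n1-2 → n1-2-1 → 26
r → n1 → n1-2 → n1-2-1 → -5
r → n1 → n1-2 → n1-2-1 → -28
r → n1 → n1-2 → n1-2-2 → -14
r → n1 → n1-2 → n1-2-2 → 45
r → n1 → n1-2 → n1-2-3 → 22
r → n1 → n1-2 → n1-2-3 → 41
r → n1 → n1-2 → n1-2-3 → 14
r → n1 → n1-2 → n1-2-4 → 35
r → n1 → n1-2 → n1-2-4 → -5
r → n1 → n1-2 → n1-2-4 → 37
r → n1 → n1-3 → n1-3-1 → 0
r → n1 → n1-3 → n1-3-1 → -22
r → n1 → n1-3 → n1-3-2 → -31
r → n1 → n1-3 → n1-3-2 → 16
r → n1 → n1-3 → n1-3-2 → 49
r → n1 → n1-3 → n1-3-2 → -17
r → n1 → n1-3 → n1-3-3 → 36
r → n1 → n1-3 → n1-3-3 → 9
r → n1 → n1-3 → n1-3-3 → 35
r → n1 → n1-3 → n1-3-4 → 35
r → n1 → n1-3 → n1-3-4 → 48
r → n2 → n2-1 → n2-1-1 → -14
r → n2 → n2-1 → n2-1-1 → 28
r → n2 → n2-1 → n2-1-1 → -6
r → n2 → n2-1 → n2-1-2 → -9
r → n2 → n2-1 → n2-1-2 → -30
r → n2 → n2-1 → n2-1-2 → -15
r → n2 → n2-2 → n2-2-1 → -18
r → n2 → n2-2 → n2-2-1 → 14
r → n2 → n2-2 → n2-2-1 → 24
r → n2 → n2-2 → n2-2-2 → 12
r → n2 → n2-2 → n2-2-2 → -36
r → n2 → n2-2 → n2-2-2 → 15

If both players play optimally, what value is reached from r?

n1-1-1 (MIN): min(14, -50) = -50
n1-1-2 (MIN): min(-42, -37) = -42
n1-1-3 (MIN): min(-14, -1, -38) = -38
n1-1 (MAX): max(-50, -42, -38) = -38
n1-2-1 (MIN): min(42, 26, -5, -28) = -28
n1-2-2 (MIN): min(-14, 45) = -14
n1-2-3 (MIN): min(22, 41, 14) = 14
n1-2-4 (MIN): min(35, -5, 37) = -5
n1-2 (MAX): max(-28, -14, 14, -5) = 14
n1-3-1 (MIN): min(0, -22) = -22
n1-3-2 (MIN): min(-31, 16, 49, -17) = -31
n1-3-3 (MIN): min(36, 9, 35) = 9
n1-3-4 (MIN): min(35, 48) = 35
n1-3 (MAX): max(-22, -31, 9, 35) = 35
n1 (MIN): min(-38, 14, 35) = -38
n2-1-1 (MIN): min(-14, 28, -6) = -14
n2-1-2 (MIN): min(-9, -30, -15) = -30
n2-1 (MAX): max(-14, -30) = -14
n2-2-1 (MIN): min(-18, 14, 24) = -18
n2-2-2 (MIN): min(12, -36, 15) = -36
n2-2 (MAX): max(-18, -36) = -18
n2 (MIN): min(-14, -18) = -18
r (MAX): max(-38, -18) = -18

-18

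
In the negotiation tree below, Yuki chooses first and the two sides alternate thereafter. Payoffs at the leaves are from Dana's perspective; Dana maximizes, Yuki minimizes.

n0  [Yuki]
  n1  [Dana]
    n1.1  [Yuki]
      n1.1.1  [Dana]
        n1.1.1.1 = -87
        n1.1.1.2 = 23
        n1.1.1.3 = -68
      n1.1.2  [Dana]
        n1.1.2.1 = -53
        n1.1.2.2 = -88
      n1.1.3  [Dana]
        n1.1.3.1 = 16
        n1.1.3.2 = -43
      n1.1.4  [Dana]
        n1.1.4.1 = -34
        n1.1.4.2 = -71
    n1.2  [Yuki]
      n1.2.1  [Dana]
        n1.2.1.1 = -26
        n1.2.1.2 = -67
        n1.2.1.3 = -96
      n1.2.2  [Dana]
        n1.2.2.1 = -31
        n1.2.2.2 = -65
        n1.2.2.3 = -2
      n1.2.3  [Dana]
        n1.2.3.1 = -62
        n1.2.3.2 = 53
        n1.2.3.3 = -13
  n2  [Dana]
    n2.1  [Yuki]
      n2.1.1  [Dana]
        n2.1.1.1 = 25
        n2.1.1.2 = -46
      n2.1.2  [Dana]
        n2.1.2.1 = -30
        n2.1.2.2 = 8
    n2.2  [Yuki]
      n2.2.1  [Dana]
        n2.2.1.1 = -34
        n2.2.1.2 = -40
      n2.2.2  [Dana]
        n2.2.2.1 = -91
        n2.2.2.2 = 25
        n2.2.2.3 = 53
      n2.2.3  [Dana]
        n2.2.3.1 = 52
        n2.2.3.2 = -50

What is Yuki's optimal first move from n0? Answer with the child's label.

n1.1.1 (Dana): max(-87, 23, -68) = 23
n1.1.2 (Dana): max(-53, -88) = -53
n1.1.3 (Dana): max(16, -43) = 16
n1.1.4 (Dana): max(-34, -71) = -34
n1.1 (Yuki): min(23, -53, 16, -34) = -53
n1.2.1 (Dana): max(-26, -67, -96) = -26
n1.2.2 (Dana): max(-31, -65, -2) = -2
n1.2.3 (Dana): max(-62, 53, -13) = 53
n1.2 (Yuki): min(-26, -2, 53) = -26
n1 (Dana): max(-53, -26) = -26
n2.1.1 (Dana): max(25, -46) = 25
n2.1.2 (Dana): max(-30, 8) = 8
n2.1 (Yuki): min(25, 8) = 8
n2.2.1 (Dana): max(-34, -40) = -34
n2.2.2 (Dana): max(-91, 25, 53) = 53
n2.2.3 (Dana): max(52, -50) = 52
n2.2 (Yuki): min(-34, 53, 52) = -34
n2 (Dana): max(8, -34) = 8
n0 (Yuki): min(-26, 8) = -26
Yuki at n0 wants the lowest of {n1=-26, n2=8}, so chooses n1.

n1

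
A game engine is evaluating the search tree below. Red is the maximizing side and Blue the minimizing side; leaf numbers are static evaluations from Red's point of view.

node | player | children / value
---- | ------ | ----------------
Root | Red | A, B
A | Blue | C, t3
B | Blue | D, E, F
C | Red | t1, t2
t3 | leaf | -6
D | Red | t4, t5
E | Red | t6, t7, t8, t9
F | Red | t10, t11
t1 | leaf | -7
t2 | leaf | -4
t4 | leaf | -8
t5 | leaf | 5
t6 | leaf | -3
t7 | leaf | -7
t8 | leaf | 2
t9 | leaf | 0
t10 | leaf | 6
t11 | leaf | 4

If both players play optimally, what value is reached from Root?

2

C (Red): max(-7, -4) = -4
A (Blue): min(-4, -6) = -6
D (Red): max(-8, 5) = 5
E (Red): max(-3, -7, 2, 0) = 2
F (Red): max(6, 4) = 6
B (Blue): min(5, 2, 6) = 2
Root (Red): max(-6, 2) = 2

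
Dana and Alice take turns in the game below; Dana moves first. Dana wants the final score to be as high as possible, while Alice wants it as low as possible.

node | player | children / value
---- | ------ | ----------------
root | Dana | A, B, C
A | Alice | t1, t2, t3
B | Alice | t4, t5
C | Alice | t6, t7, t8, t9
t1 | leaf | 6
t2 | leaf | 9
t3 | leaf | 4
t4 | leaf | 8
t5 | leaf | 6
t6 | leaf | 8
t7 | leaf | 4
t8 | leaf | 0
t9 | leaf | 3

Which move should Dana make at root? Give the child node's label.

B

A (Alice): min(6, 9, 4) = 4
B (Alice): min(8, 6) = 6
C (Alice): min(8, 4, 0, 3) = 0
root (Dana): max(4, 6, 0) = 6
Dana at root wants the highest of {A=4, B=6, C=0}, so chooses B.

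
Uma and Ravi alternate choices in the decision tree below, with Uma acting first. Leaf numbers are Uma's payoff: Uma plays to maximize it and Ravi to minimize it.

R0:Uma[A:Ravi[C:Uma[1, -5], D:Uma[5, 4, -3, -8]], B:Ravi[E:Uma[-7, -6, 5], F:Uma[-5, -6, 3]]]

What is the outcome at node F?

3

F (Uma): max(-5, -6, 3) = 3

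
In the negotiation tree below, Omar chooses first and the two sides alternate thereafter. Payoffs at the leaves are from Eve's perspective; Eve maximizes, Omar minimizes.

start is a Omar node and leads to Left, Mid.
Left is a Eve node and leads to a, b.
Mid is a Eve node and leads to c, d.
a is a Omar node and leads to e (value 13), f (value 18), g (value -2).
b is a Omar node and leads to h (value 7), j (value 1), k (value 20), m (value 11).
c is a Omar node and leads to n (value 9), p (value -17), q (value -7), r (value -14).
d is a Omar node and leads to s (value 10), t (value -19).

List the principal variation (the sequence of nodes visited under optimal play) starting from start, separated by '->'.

a (Omar): min(13, 18, -2) = -2
b (Omar): min(7, 1, 20, 11) = 1
Left (Eve): max(-2, 1) = 1
c (Omar): min(9, -17, -7, -14) = -17
d (Omar): min(10, -19) = -19
Mid (Eve): max(-17, -19) = -17
start (Omar): min(1, -17) = -17
At start, Omar picks Mid (lowest: -17).
At Mid, Eve picks c (highest: -17).
At c, Omar picks p (lowest: -17).
Terminal value -17.

start -> Mid -> c -> p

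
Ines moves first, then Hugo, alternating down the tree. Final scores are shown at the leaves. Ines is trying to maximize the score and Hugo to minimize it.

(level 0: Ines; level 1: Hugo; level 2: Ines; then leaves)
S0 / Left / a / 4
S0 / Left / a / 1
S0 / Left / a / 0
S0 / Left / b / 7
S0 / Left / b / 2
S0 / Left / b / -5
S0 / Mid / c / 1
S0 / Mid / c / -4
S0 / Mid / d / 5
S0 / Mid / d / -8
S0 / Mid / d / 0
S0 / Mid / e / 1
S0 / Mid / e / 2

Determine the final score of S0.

4

a (Ines): max(4, 1, 0) = 4
b (Ines): max(7, 2, -5) = 7
Left (Hugo): min(4, 7) = 4
c (Ines): max(1, -4) = 1
d (Ines): max(5, -8, 0) = 5
e (Ines): max(1, 2) = 2
Mid (Hugo): min(1, 5, 2) = 1
S0 (Ines): max(4, 1) = 4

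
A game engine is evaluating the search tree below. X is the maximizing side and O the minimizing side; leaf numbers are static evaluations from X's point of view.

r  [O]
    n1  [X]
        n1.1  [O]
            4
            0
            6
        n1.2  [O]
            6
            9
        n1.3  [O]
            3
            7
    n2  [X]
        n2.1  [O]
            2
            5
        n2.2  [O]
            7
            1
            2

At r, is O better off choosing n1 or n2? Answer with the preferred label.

n1.1 (O): min(4, 0, 6) = 0
n1.2 (O): min(6, 9) = 6
n1.3 (O): min(3, 7) = 3
n1 (X): max(0, 6, 3) = 6
n2.1 (O): min(2, 5) = 2
n2.2 (O): min(7, 1, 2) = 1
n2 (X): max(2, 1) = 2
O prefers the lower value; n1=6, n2=2. n2 is better since 2 < 6.

n2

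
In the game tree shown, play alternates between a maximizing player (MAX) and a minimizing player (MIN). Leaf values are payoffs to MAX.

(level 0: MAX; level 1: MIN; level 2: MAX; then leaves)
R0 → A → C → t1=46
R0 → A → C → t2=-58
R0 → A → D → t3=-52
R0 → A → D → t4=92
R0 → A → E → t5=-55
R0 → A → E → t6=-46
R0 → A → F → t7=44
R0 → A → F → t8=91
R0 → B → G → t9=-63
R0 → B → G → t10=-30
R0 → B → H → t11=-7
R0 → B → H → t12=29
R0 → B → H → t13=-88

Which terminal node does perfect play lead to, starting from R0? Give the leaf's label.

C (MAX): max(46, -58) = 46
D (MAX): max(-52, 92) = 92
E (MAX): max(-55, -46) = -46
F (MAX): max(44, 91) = 91
A (MIN): min(46, 92, -46, 91) = -46
G (MAX): max(-63, -30) = -30
H (MAX): max(-7, 29, -88) = 29
B (MIN): min(-30, 29) = -30
R0 (MAX): max(-46, -30) = -30
At R0, MAX picks B (highest: -30).
At B, MIN picks G (lowest: -30).
At G, MAX picks t10 (highest: -30).
Terminal value -30.

t10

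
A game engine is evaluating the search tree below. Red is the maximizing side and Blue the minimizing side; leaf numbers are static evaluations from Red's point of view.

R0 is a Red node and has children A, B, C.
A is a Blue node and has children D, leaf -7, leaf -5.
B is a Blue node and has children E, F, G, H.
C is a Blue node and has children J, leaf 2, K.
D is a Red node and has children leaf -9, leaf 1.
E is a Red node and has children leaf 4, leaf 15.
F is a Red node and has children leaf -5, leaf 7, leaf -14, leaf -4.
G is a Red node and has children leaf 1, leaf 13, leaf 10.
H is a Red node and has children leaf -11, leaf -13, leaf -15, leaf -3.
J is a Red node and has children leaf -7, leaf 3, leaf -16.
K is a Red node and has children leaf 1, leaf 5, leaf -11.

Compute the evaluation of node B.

E (Red): max(4, 15) = 15
F (Red): max(-5, 7, -14, -4) = 7
G (Red): max(1, 13, 10) = 13
H (Red): max(-11, -13, -15, -3) = -3
B (Blue): min(15, 7, 13, -3) = -3

-3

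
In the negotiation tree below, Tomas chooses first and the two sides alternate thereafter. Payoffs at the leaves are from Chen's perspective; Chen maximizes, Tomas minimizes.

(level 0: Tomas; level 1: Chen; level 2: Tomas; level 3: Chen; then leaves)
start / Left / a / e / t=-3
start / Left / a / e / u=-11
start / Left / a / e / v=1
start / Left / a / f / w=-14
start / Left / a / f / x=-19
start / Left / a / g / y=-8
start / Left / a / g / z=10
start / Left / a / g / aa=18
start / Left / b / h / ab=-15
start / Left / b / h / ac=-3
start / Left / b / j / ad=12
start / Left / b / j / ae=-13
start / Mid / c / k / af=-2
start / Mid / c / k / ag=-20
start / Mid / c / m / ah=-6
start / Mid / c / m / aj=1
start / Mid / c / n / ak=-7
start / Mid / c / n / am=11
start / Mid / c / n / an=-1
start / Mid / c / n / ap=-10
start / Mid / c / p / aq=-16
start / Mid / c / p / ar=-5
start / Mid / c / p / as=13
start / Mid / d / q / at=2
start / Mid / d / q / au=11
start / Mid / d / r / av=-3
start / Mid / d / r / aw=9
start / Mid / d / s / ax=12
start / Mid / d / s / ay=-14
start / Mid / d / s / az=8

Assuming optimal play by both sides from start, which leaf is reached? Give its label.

e (Chen): max(-3, -11, 1) = 1
f (Chen): max(-14, -19) = -14
g (Chen): max(-8, 10, 18) = 18
a (Tomas): min(1, -14, 18) = -14
h (Chen): max(-15, -3) = -3
j (Chen): max(12, -13) = 12
b (Tomas): min(-3, 12) = -3
Left (Chen): max(-14, -3) = -3
k (Chen): max(-2, -20) = -2
m (Chen): max(-6, 1) = 1
n (Chen): max(-7, 11, -1, -10) = 11
p (Chen): max(-16, -5, 13) = 13
c (Tomas): min(-2, 1, 11, 13) = -2
q (Chen): max(2, 11) = 11
r (Chen): max(-3, 9) = 9
s (Chen): max(12, -14, 8) = 12
d (Tomas): min(11, 9, 12) = 9
Mid (Chen): max(-2, 9) = 9
start (Tomas): min(-3, 9) = -3
At start, Tomas picks Left (lowest: -3).
At Left, Chen picks b (highest: -3).
At b, Tomas picks h (lowest: -3).
At h, Chen picks ac (highest: -3).
Terminal value -3.

ac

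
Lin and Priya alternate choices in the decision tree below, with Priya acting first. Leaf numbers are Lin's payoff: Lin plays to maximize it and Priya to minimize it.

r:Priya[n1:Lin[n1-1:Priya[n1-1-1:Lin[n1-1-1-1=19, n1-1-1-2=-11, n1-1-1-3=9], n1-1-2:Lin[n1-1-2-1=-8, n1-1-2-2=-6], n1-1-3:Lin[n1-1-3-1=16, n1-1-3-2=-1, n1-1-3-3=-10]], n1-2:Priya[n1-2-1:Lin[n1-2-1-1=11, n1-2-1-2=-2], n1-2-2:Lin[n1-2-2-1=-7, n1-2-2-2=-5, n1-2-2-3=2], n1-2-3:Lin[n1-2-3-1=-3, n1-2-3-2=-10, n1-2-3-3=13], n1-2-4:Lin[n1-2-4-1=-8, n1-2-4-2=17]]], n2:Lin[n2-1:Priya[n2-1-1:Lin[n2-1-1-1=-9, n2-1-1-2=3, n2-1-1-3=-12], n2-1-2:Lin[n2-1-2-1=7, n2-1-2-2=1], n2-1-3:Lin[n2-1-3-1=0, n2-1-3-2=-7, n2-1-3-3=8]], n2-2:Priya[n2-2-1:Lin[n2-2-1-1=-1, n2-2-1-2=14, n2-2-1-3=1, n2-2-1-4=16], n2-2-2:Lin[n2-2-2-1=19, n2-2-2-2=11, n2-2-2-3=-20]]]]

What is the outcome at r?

2

n1-1-1 (Lin): max(19, -11, 9) = 19
n1-1-2 (Lin): max(-8, -6) = -6
n1-1-3 (Lin): max(16, -1, -10) = 16
n1-1 (Priya): min(19, -6, 16) = -6
n1-2-1 (Lin): max(11, -2) = 11
n1-2-2 (Lin): max(-7, -5, 2) = 2
n1-2-3 (Lin): max(-3, -10, 13) = 13
n1-2-4 (Lin): max(-8, 17) = 17
n1-2 (Priya): min(11, 2, 13, 17) = 2
n1 (Lin): max(-6, 2) = 2
n2-1-1 (Lin): max(-9, 3, -12) = 3
n2-1-2 (Lin): max(7, 1) = 7
n2-1-3 (Lin): max(0, -7, 8) = 8
n2-1 (Priya): min(3, 7, 8) = 3
n2-2-1 (Lin): max(-1, 14, 1, 16) = 16
n2-2-2 (Lin): max(19, 11, -20) = 19
n2-2 (Priya): min(16, 19) = 16
n2 (Lin): max(3, 16) = 16
r (Priya): min(2, 16) = 2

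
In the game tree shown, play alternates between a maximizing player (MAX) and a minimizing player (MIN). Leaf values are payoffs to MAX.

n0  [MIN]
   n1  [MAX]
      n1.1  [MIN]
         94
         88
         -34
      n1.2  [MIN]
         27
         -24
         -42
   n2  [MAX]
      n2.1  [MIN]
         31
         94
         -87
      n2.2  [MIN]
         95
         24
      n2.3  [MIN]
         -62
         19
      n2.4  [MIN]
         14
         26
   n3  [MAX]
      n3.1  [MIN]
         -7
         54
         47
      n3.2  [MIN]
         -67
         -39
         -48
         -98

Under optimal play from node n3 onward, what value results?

-7

n3.1 (MIN): min(-7, 54, 47) = -7
n3.2 (MIN): min(-67, -39, -48, -98) = -98
n3 (MAX): max(-7, -98) = -7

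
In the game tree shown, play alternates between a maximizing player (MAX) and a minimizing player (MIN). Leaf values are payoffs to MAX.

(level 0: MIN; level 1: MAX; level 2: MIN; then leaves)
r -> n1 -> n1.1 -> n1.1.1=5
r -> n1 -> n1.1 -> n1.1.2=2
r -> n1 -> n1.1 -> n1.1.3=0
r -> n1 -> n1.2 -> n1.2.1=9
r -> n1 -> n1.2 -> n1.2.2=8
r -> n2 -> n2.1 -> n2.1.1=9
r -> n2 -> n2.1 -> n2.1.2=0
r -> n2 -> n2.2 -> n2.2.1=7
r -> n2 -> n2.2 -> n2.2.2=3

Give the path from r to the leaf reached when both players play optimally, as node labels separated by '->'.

n1.1 (MIN): min(5, 2, 0) = 0
n1.2 (MIN): min(9, 8) = 8
n1 (MAX): max(0, 8) = 8
n2.1 (MIN): min(9, 0) = 0
n2.2 (MIN): min(7, 3) = 3
n2 (MAX): max(0, 3) = 3
r (MIN): min(8, 3) = 3
At r, MIN picks n2 (lowest: 3).
At n2, MAX picks n2.2 (highest: 3).
At n2.2, MIN picks n2.2.2 (lowest: 3).
Terminal value 3.

r -> n2 -> n2.2 -> n2.2.2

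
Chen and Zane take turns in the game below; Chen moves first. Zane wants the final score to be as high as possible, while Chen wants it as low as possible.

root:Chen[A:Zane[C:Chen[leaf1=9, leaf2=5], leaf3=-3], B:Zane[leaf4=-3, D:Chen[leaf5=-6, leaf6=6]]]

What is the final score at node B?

-3

D (Chen): min(-6, 6) = -6
B (Zane): max(-3, -6) = -3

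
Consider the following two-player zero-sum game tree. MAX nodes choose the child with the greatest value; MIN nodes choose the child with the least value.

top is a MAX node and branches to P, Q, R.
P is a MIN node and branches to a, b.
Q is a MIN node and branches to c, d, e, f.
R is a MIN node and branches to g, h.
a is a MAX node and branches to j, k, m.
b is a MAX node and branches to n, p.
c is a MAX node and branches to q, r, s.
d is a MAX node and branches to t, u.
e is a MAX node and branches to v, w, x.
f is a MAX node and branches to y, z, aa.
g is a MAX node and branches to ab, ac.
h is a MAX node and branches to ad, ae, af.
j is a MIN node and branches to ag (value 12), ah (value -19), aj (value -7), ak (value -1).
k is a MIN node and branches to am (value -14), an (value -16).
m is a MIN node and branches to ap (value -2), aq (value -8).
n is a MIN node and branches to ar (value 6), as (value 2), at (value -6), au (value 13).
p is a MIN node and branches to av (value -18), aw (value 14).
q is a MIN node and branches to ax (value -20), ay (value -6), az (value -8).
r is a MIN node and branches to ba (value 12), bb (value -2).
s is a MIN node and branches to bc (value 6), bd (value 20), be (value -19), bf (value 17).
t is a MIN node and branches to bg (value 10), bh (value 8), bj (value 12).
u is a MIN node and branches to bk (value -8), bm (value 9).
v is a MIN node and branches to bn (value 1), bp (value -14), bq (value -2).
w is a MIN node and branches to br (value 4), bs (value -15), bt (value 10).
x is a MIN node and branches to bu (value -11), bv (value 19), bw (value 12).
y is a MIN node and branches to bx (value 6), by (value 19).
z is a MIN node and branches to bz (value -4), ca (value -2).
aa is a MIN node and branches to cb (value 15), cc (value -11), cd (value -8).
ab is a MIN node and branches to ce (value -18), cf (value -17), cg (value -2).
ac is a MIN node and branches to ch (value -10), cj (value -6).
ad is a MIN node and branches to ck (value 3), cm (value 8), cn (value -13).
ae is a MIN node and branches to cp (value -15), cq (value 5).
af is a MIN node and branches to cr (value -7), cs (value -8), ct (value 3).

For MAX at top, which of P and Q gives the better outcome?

P

j (MIN): min(12, -19, -7, -1) = -19
k (MIN): min(-14, -16) = -16
m (MIN): min(-2, -8) = -8
a (MAX): max(-19, -16, -8) = -8
n (MIN): min(6, 2, -6, 13) = -6
p (MIN): min(-18, 14) = -18
b (MAX): max(-6, -18) = -6
P (MIN): min(-8, -6) = -8
q (MIN): min(-20, -6, -8) = -20
r (MIN): min(12, -2) = -2
s (MIN): min(6, 20, -19, 17) = -19
c (MAX): max(-20, -2, -19) = -2
t (MIN): min(10, 8, 12) = 8
u (MIN): min(-8, 9) = -8
d (MAX): max(8, -8) = 8
v (MIN): min(1, -14, -2) = -14
w (MIN): min(4, -15, 10) = -15
x (MIN): min(-11, 19, 12) = -11
e (MAX): max(-14, -15, -11) = -11
y (MIN): min(6, 19) = 6
z (MIN): min(-4, -2) = -4
aa (MIN): min(15, -11, -8) = -11
f (MAX): max(6, -4, -11) = 6
Q (MIN): min(-2, 8, -11, 6) = -11
MAX prefers the higher value; P=-8, Q=-11. P is better since -8 > -11.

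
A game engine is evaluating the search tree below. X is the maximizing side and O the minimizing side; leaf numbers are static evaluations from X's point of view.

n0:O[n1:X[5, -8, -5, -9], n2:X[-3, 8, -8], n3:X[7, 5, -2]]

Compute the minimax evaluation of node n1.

n1 (X): max(5, -8, -5, -9) = 5

5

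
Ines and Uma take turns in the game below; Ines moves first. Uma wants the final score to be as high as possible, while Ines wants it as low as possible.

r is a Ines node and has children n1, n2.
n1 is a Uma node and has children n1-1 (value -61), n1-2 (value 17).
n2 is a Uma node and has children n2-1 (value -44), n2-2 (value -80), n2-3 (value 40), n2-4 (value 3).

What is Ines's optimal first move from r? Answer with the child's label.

n1

n1 (Uma): max(-61, 17) = 17
n2 (Uma): max(-44, -80, 40, 3) = 40
r (Ines): min(17, 40) = 17
Ines at r wants the lowest of {n1=17, n2=40}, so chooses n1.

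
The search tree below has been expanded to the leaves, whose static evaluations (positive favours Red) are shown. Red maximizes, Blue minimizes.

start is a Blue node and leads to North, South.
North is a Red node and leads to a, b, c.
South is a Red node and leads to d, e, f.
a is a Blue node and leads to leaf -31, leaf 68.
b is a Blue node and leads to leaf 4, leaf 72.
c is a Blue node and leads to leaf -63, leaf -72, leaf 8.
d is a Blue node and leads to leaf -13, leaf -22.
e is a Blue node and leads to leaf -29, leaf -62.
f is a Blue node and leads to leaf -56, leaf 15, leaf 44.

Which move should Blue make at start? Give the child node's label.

South

a (Blue): min(-31, 68) = -31
b (Blue): min(4, 72) = 4
c (Blue): min(-63, -72, 8) = -72
North (Red): max(-31, 4, -72) = 4
d (Blue): min(-13, -22) = -22
e (Blue): min(-29, -62) = -62
f (Blue): min(-56, 15, 44) = -56
South (Red): max(-22, -62, -56) = -22
start (Blue): min(4, -22) = -22
Blue at start wants the lowest of {North=4, South=-22}, so chooses South.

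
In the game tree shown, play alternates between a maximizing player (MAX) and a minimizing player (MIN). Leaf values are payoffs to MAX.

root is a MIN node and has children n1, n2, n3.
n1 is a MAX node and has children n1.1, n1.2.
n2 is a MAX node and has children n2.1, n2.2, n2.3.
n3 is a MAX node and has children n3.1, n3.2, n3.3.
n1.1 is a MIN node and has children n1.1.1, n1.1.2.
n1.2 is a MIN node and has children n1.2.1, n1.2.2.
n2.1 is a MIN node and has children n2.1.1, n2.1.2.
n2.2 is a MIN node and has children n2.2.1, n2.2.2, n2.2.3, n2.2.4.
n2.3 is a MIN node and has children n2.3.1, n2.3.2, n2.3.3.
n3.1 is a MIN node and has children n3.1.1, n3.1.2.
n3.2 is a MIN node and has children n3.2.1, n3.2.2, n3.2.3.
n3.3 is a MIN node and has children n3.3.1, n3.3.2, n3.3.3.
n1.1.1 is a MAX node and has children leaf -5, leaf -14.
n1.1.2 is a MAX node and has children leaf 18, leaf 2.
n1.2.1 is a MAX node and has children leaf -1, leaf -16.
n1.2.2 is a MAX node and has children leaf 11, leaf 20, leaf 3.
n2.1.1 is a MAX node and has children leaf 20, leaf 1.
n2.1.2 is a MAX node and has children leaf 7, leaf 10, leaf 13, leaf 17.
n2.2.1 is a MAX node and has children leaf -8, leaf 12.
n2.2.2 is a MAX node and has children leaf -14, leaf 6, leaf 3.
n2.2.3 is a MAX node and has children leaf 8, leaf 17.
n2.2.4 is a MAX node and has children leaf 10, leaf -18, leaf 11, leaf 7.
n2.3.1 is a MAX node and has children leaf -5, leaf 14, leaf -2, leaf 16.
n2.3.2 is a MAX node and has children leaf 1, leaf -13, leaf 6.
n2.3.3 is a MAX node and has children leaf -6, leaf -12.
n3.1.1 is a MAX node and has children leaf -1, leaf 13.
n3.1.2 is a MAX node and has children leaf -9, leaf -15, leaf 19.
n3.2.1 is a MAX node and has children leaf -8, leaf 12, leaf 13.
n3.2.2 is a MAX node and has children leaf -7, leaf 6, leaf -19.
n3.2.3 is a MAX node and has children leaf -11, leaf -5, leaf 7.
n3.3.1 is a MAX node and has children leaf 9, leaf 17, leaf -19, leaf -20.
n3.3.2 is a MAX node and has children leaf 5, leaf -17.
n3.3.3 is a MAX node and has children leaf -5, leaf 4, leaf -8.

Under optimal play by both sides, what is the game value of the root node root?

n1.1.1 (MAX): max(-5, -14) = -5
n1.1.2 (MAX): max(18, 2) = 18
n1.1 (MIN): min(-5, 18) = -5
n1.2.1 (MAX): max(-1, -16) = -1
n1.2.2 (MAX): max(11, 20, 3) = 20
n1.2 (MIN): min(-1, 20) = -1
n1 (MAX): max(-5, -1) = -1
n2.1.1 (MAX): max(20, 1) = 20
n2.1.2 (MAX): max(7, 10, 13, 17) = 17
n2.1 (MIN): min(20, 17) = 17
n2.2.1 (MAX): max(-8, 12) = 12
n2.2.2 (MAX): max(-14, 6, 3) = 6
n2.2.3 (MAX): max(8, 17) = 17
n2.2.4 (MAX): max(10, -18, 11, 7) = 11
n2.2 (MIN): min(12, 6, 17, 11) = 6
n2.3.1 (MAX): max(-5, 14, -2, 16) = 16
n2.3.2 (MAX): max(1, -13, 6) = 6
n2.3.3 (MAX): max(-6, -12) = -6
n2.3 (MIN): min(16, 6, -6) = -6
n2 (MAX): max(17, 6, -6) = 17
n3.1.1 (MAX): max(-1, 13) = 13
n3.1.2 (MAX): max(-9, -15, 19) = 19
n3.1 (MIN): min(13, 19) = 13
n3.2.1 (MAX): max(-8, 12, 13) = 13
n3.2.2 (MAX): max(-7, 6, -19) = 6
n3.2.3 (MAX): max(-11, -5, 7) = 7
n3.2 (MIN): min(13, 6, 7) = 6
n3.3.1 (MAX): max(9, 17, -19, -20) = 17
n3.3.2 (MAX): max(5, -17) = 5
n3.3.3 (MAX): max(-5, 4, -8) = 4
n3.3 (MIN): min(17, 5, 4) = 4
n3 (MAX): max(13, 6, 4) = 13
root (MIN): min(-1, 17, 13) = -1

-1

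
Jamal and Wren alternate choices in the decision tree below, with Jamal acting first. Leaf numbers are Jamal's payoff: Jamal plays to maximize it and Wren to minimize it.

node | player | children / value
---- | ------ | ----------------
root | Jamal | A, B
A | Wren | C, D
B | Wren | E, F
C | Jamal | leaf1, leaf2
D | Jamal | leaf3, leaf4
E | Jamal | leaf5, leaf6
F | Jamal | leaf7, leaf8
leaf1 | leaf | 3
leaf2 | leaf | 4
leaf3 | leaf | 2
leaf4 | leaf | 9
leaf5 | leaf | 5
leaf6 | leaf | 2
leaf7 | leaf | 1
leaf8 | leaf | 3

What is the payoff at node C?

C (Jamal): max(3, 4) = 4

4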